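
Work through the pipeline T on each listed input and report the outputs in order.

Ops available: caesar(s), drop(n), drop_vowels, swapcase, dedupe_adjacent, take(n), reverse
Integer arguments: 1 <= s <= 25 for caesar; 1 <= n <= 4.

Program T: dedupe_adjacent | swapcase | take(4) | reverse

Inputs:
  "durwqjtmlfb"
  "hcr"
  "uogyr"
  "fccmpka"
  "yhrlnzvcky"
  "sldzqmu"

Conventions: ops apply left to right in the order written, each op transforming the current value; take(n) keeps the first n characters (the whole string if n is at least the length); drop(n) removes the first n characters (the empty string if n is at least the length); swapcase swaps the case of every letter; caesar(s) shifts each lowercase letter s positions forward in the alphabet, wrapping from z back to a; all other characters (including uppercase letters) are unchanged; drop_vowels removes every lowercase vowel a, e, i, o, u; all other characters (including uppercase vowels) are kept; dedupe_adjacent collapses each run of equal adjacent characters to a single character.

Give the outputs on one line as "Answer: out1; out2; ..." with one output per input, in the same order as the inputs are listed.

"WRUD"; "RCH"; "YGOU"; "PMCF"; "LRHY"; "ZDLS"

Execution, op by op:
  "durwqjtmlfb" -> "durwqjtmlfb" -> "DURWQJTMLFB" -> "DURW" -> "WRUD"
  "hcr" -> "hcr" -> "HCR" -> "HCR" -> "RCH"
  "uogyr" -> "uogyr" -> "UOGYR" -> "UOGY" -> "YGOU"
  "fccmpka" -> "fcmpka" -> "FCMPKA" -> "FCMP" -> "PMCF"
  "yhrlnzvcky" -> "yhrlnzvcky" -> "YHRLNZVCKY" -> "YHRL" -> "LRHY"
  "sldzqmu" -> "sldzqmu" -> "SLDZQMU" -> "SLDZ" -> "ZDLS"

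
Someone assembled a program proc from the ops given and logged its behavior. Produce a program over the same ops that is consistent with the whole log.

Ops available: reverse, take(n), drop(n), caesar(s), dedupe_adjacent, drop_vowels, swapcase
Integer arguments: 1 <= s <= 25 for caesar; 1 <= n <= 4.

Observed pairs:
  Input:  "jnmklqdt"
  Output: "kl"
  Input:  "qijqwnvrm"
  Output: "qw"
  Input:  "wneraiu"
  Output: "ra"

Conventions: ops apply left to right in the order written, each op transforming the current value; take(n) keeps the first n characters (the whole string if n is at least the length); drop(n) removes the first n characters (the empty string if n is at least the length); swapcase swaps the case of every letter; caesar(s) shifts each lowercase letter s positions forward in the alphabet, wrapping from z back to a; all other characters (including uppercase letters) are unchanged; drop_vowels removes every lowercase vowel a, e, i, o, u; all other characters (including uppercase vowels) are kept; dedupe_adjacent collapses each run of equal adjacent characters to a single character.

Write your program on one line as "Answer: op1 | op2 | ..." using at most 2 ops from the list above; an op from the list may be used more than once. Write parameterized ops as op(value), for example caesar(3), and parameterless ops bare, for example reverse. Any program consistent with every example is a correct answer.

drop(3) | take(2)

Check, running the answer program on each example:
  "jnmklqdt" -> "klqdt" -> "kl"
  "qijqwnvrm" -> "qwnvrm" -> "qw"
  "wneraiu" -> "raiu" -> "ra"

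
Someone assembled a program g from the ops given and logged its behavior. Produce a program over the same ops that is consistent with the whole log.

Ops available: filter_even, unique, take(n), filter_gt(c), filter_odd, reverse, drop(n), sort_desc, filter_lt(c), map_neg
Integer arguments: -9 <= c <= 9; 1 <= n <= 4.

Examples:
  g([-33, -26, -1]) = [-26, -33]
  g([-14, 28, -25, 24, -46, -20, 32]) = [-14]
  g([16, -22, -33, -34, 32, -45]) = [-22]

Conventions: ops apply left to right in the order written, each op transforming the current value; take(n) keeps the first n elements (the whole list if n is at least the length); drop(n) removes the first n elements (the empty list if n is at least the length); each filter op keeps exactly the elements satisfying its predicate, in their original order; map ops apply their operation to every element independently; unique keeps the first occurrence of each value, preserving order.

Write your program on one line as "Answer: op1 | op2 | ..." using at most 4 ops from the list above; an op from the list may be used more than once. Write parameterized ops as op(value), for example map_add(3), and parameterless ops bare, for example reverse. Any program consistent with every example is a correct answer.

take(2) | filter_lt(-4) | sort_desc

Check, running the answer program on each example:
  [-33, -26, -1] -> [-33, -26] -> [-33, -26] -> [-26, -33]
  [-14, 28, -25, 24, -46, -20, 32] -> [-14, 28] -> [-14] -> [-14]
  [16, -22, -33, -34, 32, -45] -> [16, -22] -> [-22] -> [-22]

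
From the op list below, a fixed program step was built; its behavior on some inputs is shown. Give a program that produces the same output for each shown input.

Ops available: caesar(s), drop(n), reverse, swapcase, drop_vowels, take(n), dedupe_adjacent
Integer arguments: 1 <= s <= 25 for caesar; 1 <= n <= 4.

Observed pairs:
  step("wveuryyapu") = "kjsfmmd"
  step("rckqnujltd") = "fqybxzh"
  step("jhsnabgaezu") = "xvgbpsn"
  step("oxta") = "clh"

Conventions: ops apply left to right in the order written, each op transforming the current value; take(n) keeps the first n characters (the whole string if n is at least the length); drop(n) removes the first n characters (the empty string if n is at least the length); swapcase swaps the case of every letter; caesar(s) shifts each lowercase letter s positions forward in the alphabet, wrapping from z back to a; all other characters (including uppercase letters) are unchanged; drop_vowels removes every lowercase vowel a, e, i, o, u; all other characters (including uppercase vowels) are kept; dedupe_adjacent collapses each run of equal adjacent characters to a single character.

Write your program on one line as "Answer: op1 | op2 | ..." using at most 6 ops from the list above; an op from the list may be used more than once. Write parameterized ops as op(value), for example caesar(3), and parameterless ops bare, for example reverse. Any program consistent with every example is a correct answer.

reverse | caesar(14) | drop(1) | reverse | drop_vowels

Check, running the answer program on each example:
  "wveuryyapu" -> "upayyruevw" -> "idommfisjk" -> "dommfisjk" -> "kjsifmmod" -> "kjsfmmd"
  "rckqnujltd" -> "dtljunqkcr" -> "rhzxibeyqf" -> "hzxibeyqf" -> "fqyebixzh" -> "fqybxzh"
  "jhsnabgaezu" -> "uzeagbanshj" -> "insoupobgvx" -> "nsoupobgvx" -> "xvgbopuosn" -> "xvgbpsn"
  "oxta" -> "atxo" -> "ohlc" -> "hlc" -> "clh" -> "clh"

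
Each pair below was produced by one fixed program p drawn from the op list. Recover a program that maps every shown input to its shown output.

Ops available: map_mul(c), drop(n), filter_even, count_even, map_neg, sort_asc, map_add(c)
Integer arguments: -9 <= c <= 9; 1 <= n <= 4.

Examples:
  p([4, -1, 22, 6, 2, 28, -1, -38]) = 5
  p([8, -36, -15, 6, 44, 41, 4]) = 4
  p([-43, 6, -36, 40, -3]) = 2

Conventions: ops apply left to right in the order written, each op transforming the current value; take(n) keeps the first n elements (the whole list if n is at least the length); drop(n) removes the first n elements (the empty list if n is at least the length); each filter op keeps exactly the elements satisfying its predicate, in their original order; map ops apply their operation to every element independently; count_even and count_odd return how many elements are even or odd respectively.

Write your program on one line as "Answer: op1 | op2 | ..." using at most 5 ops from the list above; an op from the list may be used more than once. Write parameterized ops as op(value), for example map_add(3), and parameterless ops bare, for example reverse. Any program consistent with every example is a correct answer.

filter_even | sort_asc | map_neg | drop(1) | count_even

Check, running the answer program on each example:
  [4, -1, 22, 6, 2, 28, -1, -38] -> [4, 22, 6, 2, 28, -38] -> [-38, 2, 4, 6, 22, 28] -> [38, -2, -4, -6, -22, -28] -> [-2, -4, -6, -22, -28] -> 5
  [8, -36, -15, 6, 44, 41, 4] -> [8, -36, 6, 44, 4] -> [-36, 4, 6, 8, 44] -> [36, -4, -6, -8, -44] -> [-4, -6, -8, -44] -> 4
  [-43, 6, -36, 40, -3] -> [6, -36, 40] -> [-36, 6, 40] -> [36, -6, -40] -> [-6, -40] -> 2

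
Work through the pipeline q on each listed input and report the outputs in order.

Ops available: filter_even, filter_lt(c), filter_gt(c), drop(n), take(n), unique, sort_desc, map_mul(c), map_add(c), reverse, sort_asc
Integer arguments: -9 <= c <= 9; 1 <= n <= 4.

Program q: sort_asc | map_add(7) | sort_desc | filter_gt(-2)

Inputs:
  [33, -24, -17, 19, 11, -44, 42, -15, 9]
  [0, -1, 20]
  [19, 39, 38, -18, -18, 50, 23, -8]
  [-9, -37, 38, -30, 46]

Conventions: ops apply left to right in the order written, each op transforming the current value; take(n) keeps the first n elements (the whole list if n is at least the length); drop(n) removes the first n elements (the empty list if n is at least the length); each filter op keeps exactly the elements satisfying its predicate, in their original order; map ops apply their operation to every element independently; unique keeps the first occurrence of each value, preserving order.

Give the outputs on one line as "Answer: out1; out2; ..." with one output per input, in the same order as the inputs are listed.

[49, 40, 26, 18, 16]; [27, 7, 6]; [57, 46, 45, 30, 26, -1]; [53, 45]

Execution, op by op:
  [33, -24, -17, 19, 11, -44, 42, -15, 9] -> [-44, -24, -17, -15, 9, 11, 19, 33, 42] -> [-37, -17, -10, -8, 16, 18, 26, 40, 49] -> [49, 40, 26, 18, 16, -8, -10, -17, -37] -> [49, 40, 26, 18, 16]
  [0, -1, 20] -> [-1, 0, 20] -> [6, 7, 27] -> [27, 7, 6] -> [27, 7, 6]
  [19, 39, 38, -18, -18, 50, 23, -8] -> [-18, -18, -8, 19, 23, 38, 39, 50] -> [-11, -11, -1, 26, 30, 45, 46, 57] -> [57, 46, 45, 30, 26, -1, -11, -11] -> [57, 46, 45, 30, 26, -1]
  [-9, -37, 38, -30, 46] -> [-37, -30, -9, 38, 46] -> [-30, -23, -2, 45, 53] -> [53, 45, -2, -23, -30] -> [53, 45]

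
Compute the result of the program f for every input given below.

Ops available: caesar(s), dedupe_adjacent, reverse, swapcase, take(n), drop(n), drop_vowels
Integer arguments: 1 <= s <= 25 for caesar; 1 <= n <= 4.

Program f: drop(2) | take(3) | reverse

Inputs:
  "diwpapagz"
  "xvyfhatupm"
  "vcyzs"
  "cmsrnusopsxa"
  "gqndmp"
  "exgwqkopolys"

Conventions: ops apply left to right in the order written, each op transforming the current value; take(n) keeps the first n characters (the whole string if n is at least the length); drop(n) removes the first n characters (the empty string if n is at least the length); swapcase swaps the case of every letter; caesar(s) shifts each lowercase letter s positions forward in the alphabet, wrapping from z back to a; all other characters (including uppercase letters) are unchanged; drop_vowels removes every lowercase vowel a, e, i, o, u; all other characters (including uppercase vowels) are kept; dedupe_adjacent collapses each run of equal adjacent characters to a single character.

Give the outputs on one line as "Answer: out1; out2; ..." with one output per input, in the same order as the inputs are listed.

"apw"; "hfy"; "szy"; "nrs"; "mdn"; "qwg"

Execution, op by op:
  "diwpapagz" -> "wpapagz" -> "wpa" -> "apw"
  "xvyfhatupm" -> "yfhatupm" -> "yfh" -> "hfy"
  "vcyzs" -> "yzs" -> "yzs" -> "szy"
  "cmsrnusopsxa" -> "srnusopsxa" -> "srn" -> "nrs"
  "gqndmp" -> "ndmp" -> "ndm" -> "mdn"
  "exgwqkopolys" -> "gwqkopolys" -> "gwq" -> "qwg"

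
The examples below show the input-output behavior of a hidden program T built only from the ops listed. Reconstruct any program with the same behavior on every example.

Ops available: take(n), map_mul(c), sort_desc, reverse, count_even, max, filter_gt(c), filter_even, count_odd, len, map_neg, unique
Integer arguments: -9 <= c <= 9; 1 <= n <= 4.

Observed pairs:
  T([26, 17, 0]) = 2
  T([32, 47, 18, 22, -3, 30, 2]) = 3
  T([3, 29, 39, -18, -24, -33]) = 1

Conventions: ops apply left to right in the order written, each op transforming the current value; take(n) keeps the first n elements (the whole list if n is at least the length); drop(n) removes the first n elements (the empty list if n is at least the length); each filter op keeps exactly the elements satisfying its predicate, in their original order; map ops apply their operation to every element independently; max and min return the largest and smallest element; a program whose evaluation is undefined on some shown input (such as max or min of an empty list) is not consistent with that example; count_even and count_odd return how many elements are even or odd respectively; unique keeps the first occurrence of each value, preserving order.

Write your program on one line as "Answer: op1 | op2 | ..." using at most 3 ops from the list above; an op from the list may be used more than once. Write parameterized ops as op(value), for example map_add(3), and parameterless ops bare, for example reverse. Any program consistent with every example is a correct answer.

take(4) | map_neg | count_even

Check, running the answer program on each example:
  [26, 17, 0] -> [26, 17, 0] -> [-26, -17, 0] -> 2
  [32, 47, 18, 22, -3, 30, 2] -> [32, 47, 18, 22] -> [-32, -47, -18, -22] -> 3
  [3, 29, 39, -18, -24, -33] -> [3, 29, 39, -18] -> [-3, -29, -39, 18] -> 1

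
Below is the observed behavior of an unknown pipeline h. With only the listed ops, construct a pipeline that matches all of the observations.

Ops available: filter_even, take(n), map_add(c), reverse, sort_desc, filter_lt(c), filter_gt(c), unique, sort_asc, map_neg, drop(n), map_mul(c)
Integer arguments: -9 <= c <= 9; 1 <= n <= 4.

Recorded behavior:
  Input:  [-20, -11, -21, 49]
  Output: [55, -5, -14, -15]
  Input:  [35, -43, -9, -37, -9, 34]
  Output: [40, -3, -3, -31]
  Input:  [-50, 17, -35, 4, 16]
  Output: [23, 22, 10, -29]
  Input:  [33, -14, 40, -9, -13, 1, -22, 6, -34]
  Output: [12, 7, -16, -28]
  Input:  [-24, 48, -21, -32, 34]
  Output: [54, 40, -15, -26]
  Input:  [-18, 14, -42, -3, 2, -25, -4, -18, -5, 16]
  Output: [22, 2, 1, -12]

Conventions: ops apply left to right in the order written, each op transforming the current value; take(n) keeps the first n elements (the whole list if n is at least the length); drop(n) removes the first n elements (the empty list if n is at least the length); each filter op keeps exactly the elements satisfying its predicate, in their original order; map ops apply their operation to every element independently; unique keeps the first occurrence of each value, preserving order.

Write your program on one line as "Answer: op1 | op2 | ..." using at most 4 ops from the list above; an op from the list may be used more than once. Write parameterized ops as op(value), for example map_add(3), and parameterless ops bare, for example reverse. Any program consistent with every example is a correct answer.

map_add(6) | reverse | take(4) | sort_desc

Check, running the answer program on each example:
  [-20, -11, -21, 49] -> [-14, -5, -15, 55] -> [55, -15, -5, -14] -> [55, -15, -5, -14] -> [55, -5, -14, -15]
  [35, -43, -9, -37, -9, 34] -> [41, -37, -3, -31, -3, 40] -> [40, -3, -31, -3, -37, 41] -> [40, -3, -31, -3] -> [40, -3, -3, -31]
  [-50, 17, -35, 4, 16] -> [-44, 23, -29, 10, 22] -> [22, 10, -29, 23, -44] -> [22, 10, -29, 23] -> [23, 22, 10, -29]
  [33, -14, 40, -9, -13, 1, -22, 6, -34] -> [39, -8, 46, -3, -7, 7, -16, 12, -28] -> [-28, 12, -16, 7, -7, -3, 46, -8, 39] -> [-28, 12, -16, 7] -> [12, 7, -16, -28]
  [-24, 48, -21, -32, 34] -> [-18, 54, -15, -26, 40] -> [40, -26, -15, 54, -18] -> [40, -26, -15, 54] -> [54, 40, -15, -26]
  [-18, 14, -42, -3, 2, -25, -4, -18, -5, 16] -> [-12, 20, -36, 3, 8, -19, 2, -12, 1, 22] -> [22, 1, -12, 2, -19, 8, 3, -36, 20, -12] -> [22, 1, -12, 2] -> [22, 2, 1, -12]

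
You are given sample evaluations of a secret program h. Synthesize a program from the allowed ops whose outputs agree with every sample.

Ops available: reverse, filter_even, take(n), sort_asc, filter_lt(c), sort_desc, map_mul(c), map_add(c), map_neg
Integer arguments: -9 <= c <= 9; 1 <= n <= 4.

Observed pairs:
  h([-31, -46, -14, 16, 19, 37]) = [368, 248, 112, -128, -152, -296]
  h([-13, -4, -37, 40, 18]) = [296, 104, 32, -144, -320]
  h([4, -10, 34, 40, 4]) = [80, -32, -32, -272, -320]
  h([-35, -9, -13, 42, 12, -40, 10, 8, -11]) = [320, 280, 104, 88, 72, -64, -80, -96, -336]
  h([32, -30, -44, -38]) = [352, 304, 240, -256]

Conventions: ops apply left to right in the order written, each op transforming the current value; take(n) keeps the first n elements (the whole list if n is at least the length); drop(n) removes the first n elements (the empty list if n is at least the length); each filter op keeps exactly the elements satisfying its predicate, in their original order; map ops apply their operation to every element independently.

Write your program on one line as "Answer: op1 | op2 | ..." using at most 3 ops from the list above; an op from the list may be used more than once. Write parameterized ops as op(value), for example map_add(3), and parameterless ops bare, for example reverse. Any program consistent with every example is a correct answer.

map_neg | sort_desc | map_mul(8)

Check, running the answer program on each example:
  [-31, -46, -14, 16, 19, 37] -> [31, 46, 14, -16, -19, -37] -> [46, 31, 14, -16, -19, -37] -> [368, 248, 112, -128, -152, -296]
  [-13, -4, -37, 40, 18] -> [13, 4, 37, -40, -18] -> [37, 13, 4, -18, -40] -> [296, 104, 32, -144, -320]
  [4, -10, 34, 40, 4] -> [-4, 10, -34, -40, -4] -> [10, -4, -4, -34, -40] -> [80, -32, -32, -272, -320]
  [-35, -9, -13, 42, 12, -40, 10, 8, -11] -> [35, 9, 13, -42, -12, 40, -10, -8, 11] -> [40, 35, 13, 11, 9, -8, -10, -12, -42] -> [320, 280, 104, 88, 72, -64, -80, -96, -336]
  [32, -30, -44, -38] -> [-32, 30, 44, 38] -> [44, 38, 30, -32] -> [352, 304, 240, -256]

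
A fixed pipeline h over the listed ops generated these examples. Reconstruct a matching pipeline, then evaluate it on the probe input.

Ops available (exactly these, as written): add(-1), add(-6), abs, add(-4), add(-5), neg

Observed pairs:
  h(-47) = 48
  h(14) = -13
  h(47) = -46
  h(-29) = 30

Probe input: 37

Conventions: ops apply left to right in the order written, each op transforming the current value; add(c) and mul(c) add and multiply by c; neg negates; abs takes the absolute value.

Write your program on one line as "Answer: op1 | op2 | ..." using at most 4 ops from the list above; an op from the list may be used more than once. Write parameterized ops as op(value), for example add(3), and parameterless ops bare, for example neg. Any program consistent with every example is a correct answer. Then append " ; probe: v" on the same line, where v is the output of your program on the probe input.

add(-5) | neg | add(-4) ; probe: -36

Check, running the answer program on each example:
  -47 -> -52 -> 52 -> 48
  14 -> 9 -> -9 -> -13
  47 -> 42 -> -42 -> -46
  -29 -> -34 -> 34 -> 30
  probe: 37 -> 32 -> -32 -> -36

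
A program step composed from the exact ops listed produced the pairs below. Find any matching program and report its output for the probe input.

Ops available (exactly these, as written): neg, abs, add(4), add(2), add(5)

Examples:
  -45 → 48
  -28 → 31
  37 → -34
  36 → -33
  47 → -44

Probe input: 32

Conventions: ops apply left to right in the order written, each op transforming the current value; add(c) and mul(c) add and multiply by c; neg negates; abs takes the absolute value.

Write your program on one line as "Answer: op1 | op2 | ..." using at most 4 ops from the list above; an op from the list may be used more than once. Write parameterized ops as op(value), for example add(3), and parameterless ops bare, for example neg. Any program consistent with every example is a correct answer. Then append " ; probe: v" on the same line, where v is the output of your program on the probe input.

add(2) | neg | add(5) ; probe: -29

Check, running the answer program on each example:
  -45 -> -43 -> 43 -> 48
  -28 -> -26 -> 26 -> 31
  37 -> 39 -> -39 -> -34
  36 -> 38 -> -38 -> -33
  47 -> 49 -> -49 -> -44
  probe: 32 -> 34 -> -34 -> -29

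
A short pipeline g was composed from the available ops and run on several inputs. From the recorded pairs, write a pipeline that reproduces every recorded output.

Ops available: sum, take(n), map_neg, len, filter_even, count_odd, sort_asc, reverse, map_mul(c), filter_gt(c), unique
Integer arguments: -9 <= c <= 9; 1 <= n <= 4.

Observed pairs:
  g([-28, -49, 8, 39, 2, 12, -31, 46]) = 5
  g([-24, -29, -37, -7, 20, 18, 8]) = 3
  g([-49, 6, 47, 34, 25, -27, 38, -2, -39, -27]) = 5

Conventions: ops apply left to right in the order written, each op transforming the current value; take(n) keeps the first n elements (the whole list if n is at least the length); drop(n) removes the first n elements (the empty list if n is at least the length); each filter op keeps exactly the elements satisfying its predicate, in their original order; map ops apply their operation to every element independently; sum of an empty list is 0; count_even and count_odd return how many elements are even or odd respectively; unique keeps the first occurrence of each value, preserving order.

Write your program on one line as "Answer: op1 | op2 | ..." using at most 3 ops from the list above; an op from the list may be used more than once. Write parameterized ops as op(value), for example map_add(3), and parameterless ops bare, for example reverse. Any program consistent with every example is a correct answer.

map_mul(3) | filter_gt(-1) | len

Check, running the answer program on each example:
  [-28, -49, 8, 39, 2, 12, -31, 46] -> [-84, -147, 24, 117, 6, 36, -93, 138] -> [24, 117, 6, 36, 138] -> 5
  [-24, -29, -37, -7, 20, 18, 8] -> [-72, -87, -111, -21, 60, 54, 24] -> [60, 54, 24] -> 3
  [-49, 6, 47, 34, 25, -27, 38, -2, -39, -27] -> [-147, 18, 141, 102, 75, -81, 114, -6, -117, -81] -> [18, 141, 102, 75, 114] -> 5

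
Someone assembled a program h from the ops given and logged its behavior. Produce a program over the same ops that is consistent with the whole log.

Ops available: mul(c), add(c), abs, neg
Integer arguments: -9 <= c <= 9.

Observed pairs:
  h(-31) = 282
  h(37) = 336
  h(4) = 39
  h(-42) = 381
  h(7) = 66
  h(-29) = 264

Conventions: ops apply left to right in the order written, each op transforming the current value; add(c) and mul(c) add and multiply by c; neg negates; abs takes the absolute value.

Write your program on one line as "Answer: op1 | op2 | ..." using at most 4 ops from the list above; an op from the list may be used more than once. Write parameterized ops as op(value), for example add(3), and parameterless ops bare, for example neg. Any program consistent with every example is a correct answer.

neg | abs | mul(9) | add(3)

Check, running the answer program on each example:
  -31 -> 31 -> 31 -> 279 -> 282
  37 -> -37 -> 37 -> 333 -> 336
  4 -> -4 -> 4 -> 36 -> 39
  -42 -> 42 -> 42 -> 378 -> 381
  7 -> -7 -> 7 -> 63 -> 66
  -29 -> 29 -> 29 -> 261 -> 264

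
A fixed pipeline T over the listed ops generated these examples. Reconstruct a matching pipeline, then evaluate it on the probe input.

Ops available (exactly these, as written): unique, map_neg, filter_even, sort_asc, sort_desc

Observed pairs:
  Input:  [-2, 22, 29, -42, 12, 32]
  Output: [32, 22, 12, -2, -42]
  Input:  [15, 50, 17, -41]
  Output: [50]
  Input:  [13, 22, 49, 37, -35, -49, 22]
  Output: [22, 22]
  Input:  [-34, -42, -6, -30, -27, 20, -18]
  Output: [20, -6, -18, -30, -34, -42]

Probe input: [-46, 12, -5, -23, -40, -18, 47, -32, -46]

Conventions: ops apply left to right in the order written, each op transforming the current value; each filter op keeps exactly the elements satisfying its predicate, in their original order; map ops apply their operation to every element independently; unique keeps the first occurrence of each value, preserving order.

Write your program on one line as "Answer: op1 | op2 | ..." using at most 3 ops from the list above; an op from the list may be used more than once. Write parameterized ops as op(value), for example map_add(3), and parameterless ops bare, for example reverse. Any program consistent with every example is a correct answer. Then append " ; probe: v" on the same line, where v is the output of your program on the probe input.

sort_desc | filter_even ; probe: [12, -18, -32, -40, -46, -46]

Check, running the answer program on each example:
  [-2, 22, 29, -42, 12, 32] -> [32, 29, 22, 12, -2, -42] -> [32, 22, 12, -2, -42]
  [15, 50, 17, -41] -> [50, 17, 15, -41] -> [50]
  [13, 22, 49, 37, -35, -49, 22] -> [49, 37, 22, 22, 13, -35, -49] -> [22, 22]
  [-34, -42, -6, -30, -27, 20, -18] -> [20, -6, -18, -27, -30, -34, -42] -> [20, -6, -18, -30, -34, -42]
  probe: [-46, 12, -5, -23, -40, -18, 47, -32, -46] -> [47, 12, -5, -18, -23, -32, -40, -46, -46] -> [12, -18, -32, -40, -46, -46]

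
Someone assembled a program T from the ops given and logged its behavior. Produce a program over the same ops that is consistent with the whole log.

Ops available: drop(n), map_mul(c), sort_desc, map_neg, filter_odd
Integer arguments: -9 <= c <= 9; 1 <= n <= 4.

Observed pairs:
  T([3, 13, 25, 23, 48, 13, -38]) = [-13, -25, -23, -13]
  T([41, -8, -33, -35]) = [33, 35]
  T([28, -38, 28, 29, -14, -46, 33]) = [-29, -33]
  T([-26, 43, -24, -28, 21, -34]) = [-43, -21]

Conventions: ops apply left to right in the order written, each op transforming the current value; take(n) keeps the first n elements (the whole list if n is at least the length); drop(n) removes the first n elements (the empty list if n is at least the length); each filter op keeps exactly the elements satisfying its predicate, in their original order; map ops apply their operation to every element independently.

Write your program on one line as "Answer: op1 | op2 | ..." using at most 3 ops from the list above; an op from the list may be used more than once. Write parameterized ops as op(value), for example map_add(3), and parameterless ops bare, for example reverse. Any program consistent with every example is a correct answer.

drop(1) | filter_odd | map_neg

Check, running the answer program on each example:
  [3, 13, 25, 23, 48, 13, -38] -> [13, 25, 23, 48, 13, -38] -> [13, 25, 23, 13] -> [-13, -25, -23, -13]
  [41, -8, -33, -35] -> [-8, -33, -35] -> [-33, -35] -> [33, 35]
  [28, -38, 28, 29, -14, -46, 33] -> [-38, 28, 29, -14, -46, 33] -> [29, 33] -> [-29, -33]
  [-26, 43, -24, -28, 21, -34] -> [43, -24, -28, 21, -34] -> [43, 21] -> [-43, -21]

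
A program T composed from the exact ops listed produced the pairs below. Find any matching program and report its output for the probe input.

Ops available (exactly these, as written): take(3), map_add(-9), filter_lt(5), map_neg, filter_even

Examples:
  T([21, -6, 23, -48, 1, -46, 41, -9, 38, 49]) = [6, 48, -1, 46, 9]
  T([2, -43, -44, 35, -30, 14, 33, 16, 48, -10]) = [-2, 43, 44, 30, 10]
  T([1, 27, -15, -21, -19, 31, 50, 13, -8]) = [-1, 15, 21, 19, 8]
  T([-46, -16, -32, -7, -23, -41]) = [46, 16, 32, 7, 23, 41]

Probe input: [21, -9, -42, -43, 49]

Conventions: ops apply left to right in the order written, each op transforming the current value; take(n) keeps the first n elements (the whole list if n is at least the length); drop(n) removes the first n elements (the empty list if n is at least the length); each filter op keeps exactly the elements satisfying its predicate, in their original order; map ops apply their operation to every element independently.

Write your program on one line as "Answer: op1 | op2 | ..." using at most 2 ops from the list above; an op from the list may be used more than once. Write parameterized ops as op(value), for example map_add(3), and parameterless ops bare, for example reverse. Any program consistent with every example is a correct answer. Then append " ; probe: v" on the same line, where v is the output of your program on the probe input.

filter_lt(5) | map_neg ; probe: [9, 42, 43]

Check, running the answer program on each example:
  [21, -6, 23, -48, 1, -46, 41, -9, 38, 49] -> [-6, -48, 1, -46, -9] -> [6, 48, -1, 46, 9]
  [2, -43, -44, 35, -30, 14, 33, 16, 48, -10] -> [2, -43, -44, -30, -10] -> [-2, 43, 44, 30, 10]
  [1, 27, -15, -21, -19, 31, 50, 13, -8] -> [1, -15, -21, -19, -8] -> [-1, 15, 21, 19, 8]
  [-46, -16, -32, -7, -23, -41] -> [-46, -16, -32, -7, -23, -41] -> [46, 16, 32, 7, 23, 41]
  probe: [21, -9, -42, -43, 49] -> [-9, -42, -43] -> [9, 42, 43]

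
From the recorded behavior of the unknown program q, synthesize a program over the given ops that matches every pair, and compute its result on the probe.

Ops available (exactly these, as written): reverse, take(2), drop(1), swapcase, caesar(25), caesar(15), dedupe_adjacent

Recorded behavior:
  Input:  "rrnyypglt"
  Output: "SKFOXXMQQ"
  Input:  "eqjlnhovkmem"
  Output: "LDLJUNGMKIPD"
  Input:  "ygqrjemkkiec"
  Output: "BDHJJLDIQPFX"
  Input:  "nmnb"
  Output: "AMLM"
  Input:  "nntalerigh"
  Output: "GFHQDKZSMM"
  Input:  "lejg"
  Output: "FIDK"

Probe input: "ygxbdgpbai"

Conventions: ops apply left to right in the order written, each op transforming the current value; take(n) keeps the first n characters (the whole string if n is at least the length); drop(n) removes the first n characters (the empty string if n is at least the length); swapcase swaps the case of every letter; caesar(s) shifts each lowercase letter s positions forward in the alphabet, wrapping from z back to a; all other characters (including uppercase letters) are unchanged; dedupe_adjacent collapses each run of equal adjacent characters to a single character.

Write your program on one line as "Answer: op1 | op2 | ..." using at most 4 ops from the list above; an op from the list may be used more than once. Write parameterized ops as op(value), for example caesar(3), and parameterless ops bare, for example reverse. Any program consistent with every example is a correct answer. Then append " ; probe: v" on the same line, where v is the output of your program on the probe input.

caesar(25) | reverse | swapcase ; probe: "HZAOFCAWFX"

Check, running the answer program on each example:
  "rrnyypglt" -> "qqmxxofks" -> "skfoxxmqq" -> "SKFOXXMQQ"
  "eqjlnhovkmem" -> "dpikmgnujldl" -> "ldljungmkipd" -> "LDLJUNGMKIPD"
  "ygqrjemkkiec" -> "xfpqidljjhdb" -> "bdhjjldiqpfx" -> "BDHJJLDIQPFX"
  "nmnb" -> "mlma" -> "amlm" -> "AMLM"
  "nntalerigh" -> "mmszkdqhfg" -> "gfhqdkzsmm" -> "GFHQDKZSMM"
  "lejg" -> "kdif" -> "fidk" -> "FIDK"
  probe: "ygxbdgpbai" -> "xfwacfoazh" -> "hzaofcawfx" -> "HZAOFCAWFX"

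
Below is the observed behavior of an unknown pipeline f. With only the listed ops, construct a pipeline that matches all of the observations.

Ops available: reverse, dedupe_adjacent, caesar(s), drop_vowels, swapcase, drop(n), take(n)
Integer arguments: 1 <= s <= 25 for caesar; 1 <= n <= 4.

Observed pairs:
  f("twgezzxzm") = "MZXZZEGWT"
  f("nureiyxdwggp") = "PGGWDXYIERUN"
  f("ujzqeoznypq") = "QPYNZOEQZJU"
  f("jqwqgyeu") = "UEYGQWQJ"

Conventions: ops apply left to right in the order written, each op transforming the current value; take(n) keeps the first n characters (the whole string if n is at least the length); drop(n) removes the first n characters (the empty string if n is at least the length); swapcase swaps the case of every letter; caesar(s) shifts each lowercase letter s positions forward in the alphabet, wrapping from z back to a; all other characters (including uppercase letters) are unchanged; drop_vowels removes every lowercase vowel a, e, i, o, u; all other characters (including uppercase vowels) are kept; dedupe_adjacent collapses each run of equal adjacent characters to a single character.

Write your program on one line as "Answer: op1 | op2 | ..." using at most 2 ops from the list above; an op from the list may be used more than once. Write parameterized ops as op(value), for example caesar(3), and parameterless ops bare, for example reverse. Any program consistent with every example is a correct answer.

swapcase | reverse

Check, running the answer program on each example:
  "twgezzxzm" -> "TWGEZZXZM" -> "MZXZZEGWT"
  "nureiyxdwggp" -> "NUREIYXDWGGP" -> "PGGWDXYIERUN"
  "ujzqeoznypq" -> "UJZQEOZNYPQ" -> "QPYNZOEQZJU"
  "jqwqgyeu" -> "JQWQGYEU" -> "UEYGQWQJ"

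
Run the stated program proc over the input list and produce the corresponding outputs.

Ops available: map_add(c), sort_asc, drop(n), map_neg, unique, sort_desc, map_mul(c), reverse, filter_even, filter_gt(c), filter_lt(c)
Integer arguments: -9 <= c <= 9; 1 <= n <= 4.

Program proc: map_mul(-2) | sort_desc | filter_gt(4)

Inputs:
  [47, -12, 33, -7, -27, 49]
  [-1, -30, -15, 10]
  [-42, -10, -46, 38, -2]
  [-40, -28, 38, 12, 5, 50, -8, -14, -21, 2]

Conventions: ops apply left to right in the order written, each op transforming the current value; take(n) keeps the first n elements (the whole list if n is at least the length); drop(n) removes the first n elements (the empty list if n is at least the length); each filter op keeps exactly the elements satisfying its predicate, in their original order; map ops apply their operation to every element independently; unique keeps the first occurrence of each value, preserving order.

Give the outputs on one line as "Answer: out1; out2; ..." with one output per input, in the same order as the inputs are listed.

[54, 24, 14]; [60, 30]; [92, 84, 20]; [80, 56, 42, 28, 16]

Execution, op by op:
  [47, -12, 33, -7, -27, 49] -> [-94, 24, -66, 14, 54, -98] -> [54, 24, 14, -66, -94, -98] -> [54, 24, 14]
  [-1, -30, -15, 10] -> [2, 60, 30, -20] -> [60, 30, 2, -20] -> [60, 30]
  [-42, -10, -46, 38, -2] -> [84, 20, 92, -76, 4] -> [92, 84, 20, 4, -76] -> [92, 84, 20]
  [-40, -28, 38, 12, 5, 50, -8, -14, -21, 2] -> [80, 56, -76, -24, -10, -100, 16, 28, 42, -4] -> [80, 56, 42, 28, 16, -4, -10, -24, -76, -100] -> [80, 56, 42, 28, 16]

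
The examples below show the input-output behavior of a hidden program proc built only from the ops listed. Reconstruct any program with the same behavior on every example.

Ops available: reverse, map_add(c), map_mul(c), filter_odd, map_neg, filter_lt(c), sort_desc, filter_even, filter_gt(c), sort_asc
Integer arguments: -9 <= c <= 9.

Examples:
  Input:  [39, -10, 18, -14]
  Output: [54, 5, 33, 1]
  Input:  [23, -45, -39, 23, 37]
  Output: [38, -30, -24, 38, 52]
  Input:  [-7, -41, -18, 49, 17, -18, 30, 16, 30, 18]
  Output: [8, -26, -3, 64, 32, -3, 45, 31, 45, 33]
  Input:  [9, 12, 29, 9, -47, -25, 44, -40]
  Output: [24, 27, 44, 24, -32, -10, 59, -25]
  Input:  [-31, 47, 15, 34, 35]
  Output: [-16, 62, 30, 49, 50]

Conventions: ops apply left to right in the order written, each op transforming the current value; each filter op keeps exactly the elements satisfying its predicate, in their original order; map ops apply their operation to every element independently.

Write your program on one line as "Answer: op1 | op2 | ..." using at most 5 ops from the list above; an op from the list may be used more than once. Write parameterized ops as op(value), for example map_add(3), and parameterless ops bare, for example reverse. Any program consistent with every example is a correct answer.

map_add(-1) | map_add(7) | map_add(4) | map_add(5)

Check, running the answer program on each example:
  [39, -10, 18, -14] -> [38, -11, 17, -15] -> [45, -4, 24, -8] -> [49, 0, 28, -4] -> [54, 5, 33, 1]
  [23, -45, -39, 23, 37] -> [22, -46, -40, 22, 36] -> [29, -39, -33, 29, 43] -> [33, -35, -29, 33, 47] -> [38, -30, -24, 38, 52]
  [-7, -41, -18, 49, 17, -18, 30, 16, 30, 18] -> [-8, -42, -19, 48, 16, -19, 29, 15, 29, 17] -> [-1, -35, -12, 55, 23, -12, 36, 22, 36, 24] -> [3, -31, -8, 59, 27, -8, 40, 26, 40, 28] -> [8, -26, -3, 64, 32, -3, 45, 31, 45, 33]
  [9, 12, 29, 9, -47, -25, 44, -40] -> [8, 11, 28, 8, -48, -26, 43, -41] -> [15, 18, 35, 15, -41, -19, 50, -34] -> [19, 22, 39, 19, -37, -15, 54, -30] -> [24, 27, 44, 24, -32, -10, 59, -25]
  [-31, 47, 15, 34, 35] -> [-32, 46, 14, 33, 34] -> [-25, 53, 21, 40, 41] -> [-21, 57, 25, 44, 45] -> [-16, 62, 30, 49, 50]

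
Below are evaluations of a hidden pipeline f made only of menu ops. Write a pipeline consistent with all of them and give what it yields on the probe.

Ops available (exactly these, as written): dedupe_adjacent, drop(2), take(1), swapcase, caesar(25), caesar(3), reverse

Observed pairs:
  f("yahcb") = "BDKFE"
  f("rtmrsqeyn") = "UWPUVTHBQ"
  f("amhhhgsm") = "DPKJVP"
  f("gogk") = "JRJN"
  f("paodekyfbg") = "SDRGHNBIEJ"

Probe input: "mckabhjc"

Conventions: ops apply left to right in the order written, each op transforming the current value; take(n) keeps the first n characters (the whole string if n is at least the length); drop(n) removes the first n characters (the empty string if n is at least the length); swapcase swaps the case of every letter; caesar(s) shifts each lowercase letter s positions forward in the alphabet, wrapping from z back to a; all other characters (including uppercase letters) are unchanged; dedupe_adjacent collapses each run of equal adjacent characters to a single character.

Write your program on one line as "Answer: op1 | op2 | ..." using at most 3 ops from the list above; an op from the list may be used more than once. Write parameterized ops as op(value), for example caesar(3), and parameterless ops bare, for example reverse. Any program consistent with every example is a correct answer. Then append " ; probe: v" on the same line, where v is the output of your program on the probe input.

caesar(3) | dedupe_adjacent | swapcase ; probe: "PFNDEKMF"

Check, running the answer program on each example:
  "yahcb" -> "bdkfe" -> "bdkfe" -> "BDKFE"
  "rtmrsqeyn" -> "uwpuvthbq" -> "uwpuvthbq" -> "UWPUVTHBQ"
  "amhhhgsm" -> "dpkkkjvp" -> "dpkjvp" -> "DPKJVP"
  "gogk" -> "jrjn" -> "jrjn" -> "JRJN"
  "paodekyfbg" -> "sdrghnbiej" -> "sdrghnbiej" -> "SDRGHNBIEJ"
  probe: "mckabhjc" -> "pfndekmf" -> "pfndekmf" -> "PFNDEKMF"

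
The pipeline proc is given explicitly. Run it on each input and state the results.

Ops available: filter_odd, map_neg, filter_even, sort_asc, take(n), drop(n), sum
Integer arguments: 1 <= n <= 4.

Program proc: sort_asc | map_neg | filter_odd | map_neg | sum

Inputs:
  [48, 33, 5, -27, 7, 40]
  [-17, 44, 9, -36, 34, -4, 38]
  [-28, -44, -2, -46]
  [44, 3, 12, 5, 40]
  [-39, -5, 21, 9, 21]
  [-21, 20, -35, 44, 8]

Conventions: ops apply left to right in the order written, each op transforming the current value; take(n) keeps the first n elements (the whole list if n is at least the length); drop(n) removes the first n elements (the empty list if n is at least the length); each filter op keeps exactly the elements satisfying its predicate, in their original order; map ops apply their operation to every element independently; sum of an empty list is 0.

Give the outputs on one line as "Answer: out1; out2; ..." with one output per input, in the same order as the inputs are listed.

Execution, op by op:
  [48, 33, 5, -27, 7, 40] -> [-27, 5, 7, 33, 40, 48] -> [27, -5, -7, -33, -40, -48] -> [27, -5, -7, -33] -> [-27, 5, 7, 33] -> 18
  [-17, 44, 9, -36, 34, -4, 38] -> [-36, -17, -4, 9, 34, 38, 44] -> [36, 17, 4, -9, -34, -38, -44] -> [17, -9] -> [-17, 9] -> -8
  [-28, -44, -2, -46] -> [-46, -44, -28, -2] -> [46, 44, 28, 2] -> [] -> [] -> 0
  [44, 3, 12, 5, 40] -> [3, 5, 12, 40, 44] -> [-3, -5, -12, -40, -44] -> [-3, -5] -> [3, 5] -> 8
  [-39, -5, 21, 9, 21] -> [-39, -5, 9, 21, 21] -> [39, 5, -9, -21, -21] -> [39, 5, -9, -21, -21] -> [-39, -5, 9, 21, 21] -> 7
  [-21, 20, -35, 44, 8] -> [-35, -21, 8, 20, 44] -> [35, 21, -8, -20, -44] -> [35, 21] -> [-35, -21] -> -56

18; -8; 0; 8; 7; -56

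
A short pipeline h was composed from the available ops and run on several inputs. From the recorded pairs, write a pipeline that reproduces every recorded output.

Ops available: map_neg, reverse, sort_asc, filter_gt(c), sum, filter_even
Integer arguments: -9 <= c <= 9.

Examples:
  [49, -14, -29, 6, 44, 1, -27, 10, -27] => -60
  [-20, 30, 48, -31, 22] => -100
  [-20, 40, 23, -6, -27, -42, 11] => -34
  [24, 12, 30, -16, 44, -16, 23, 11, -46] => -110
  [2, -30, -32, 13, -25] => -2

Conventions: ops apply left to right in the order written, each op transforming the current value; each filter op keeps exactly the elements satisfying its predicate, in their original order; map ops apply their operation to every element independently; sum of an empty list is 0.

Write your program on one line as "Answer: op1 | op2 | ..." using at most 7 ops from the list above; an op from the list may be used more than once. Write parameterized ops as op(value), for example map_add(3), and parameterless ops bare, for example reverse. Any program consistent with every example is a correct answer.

filter_even | reverse | sort_asc | filter_gt(-7) | map_neg | sum

Check, running the answer program on each example:
  [49, -14, -29, 6, 44, 1, -27, 10, -27] -> [-14, 6, 44, 10] -> [10, 44, 6, -14] -> [-14, 6, 10, 44] -> [6, 10, 44] -> [-6, -10, -44] -> -60
  [-20, 30, 48, -31, 22] -> [-20, 30, 48, 22] -> [22, 48, 30, -20] -> [-20, 22, 30, 48] -> [22, 30, 48] -> [-22, -30, -48] -> -100
  [-20, 40, 23, -6, -27, -42, 11] -> [-20, 40, -6, -42] -> [-42, -6, 40, -20] -> [-42, -20, -6, 40] -> [-6, 40] -> [6, -40] -> -34
  [24, 12, 30, -16, 44, -16, 23, 11, -46] -> [24, 12, 30, -16, 44, -16, -46] -> [-46, -16, 44, -16, 30, 12, 24] -> [-46, -16, -16, 12, 24, 30, 44] -> [12, 24, 30, 44] -> [-12, -24, -30, -44] -> -110
  [2, -30, -32, 13, -25] -> [2, -30, -32] -> [-32, -30, 2] -> [-32, -30, 2] -> [2] -> [-2] -> -2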